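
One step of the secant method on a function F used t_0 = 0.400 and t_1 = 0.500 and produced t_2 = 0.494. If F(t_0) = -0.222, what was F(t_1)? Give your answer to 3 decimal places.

0.014

The secant line through (0.400, -0.222) and (0.500, F(t_1)) crosses zero at t_2 = 0.494.
So (0.400, -0.222), (0.500, F(t_1)), (0.494, 0) are collinear:
F(t_1) = -0.222 · (0.500 − 0.494) / (0.400 − 0.494) = -0.222 · (0.00600)/(-0.09400) = 0.01417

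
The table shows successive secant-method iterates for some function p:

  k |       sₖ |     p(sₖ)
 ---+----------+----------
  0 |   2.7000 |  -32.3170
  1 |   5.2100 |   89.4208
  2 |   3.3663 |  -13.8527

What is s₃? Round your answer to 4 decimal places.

3.6136

s₃ = 3.3663 − (-13.8527)·(3.3663 − 5.2100) / (-13.8527 − 89.4208)
   = 3.3663 − (25.540223)/(-103.273500) = 3.613607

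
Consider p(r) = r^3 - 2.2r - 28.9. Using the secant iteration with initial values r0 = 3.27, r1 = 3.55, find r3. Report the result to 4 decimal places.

p(3.27) = -1.128217, p(3.55) = 8.028875
r2 = 3.550000 − 8.028875·(3.550000 − 3.270000) / (8.028875 − (-1.128217)) = 3.550000 − (2.248085)/(9.157092) = 3.304498
p(3.304498) = -0.085748
r3 = 3.304498 − (-0.085748)·(3.304498 − 3.550000) / (-0.085748 − 8.028875) = 3.304498 − (0.021051)/(-8.114623) = 3.307092

3.3071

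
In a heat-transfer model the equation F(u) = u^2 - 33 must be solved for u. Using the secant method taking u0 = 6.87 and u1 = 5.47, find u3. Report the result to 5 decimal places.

F(6.87) = 14.1969000, F(5.47) = -3.0791000
u2 = 5.4700000 − (-3.0791000)·(5.4700000 − 6.8700000) / (-3.0791000 − 14.1969000) = 5.4700000 − (4.3107400)/(-17.2760000) = 5.7195219
F(5.7195219) = -0.2870695
u3 = 5.7195219 − (-0.2870695)·(5.7195219 − 5.4700000) / (-0.2870695 − (-3.0791000)) = 5.7195219 − (-0.0716301)/(2.7920305) = 5.7451771

5.74518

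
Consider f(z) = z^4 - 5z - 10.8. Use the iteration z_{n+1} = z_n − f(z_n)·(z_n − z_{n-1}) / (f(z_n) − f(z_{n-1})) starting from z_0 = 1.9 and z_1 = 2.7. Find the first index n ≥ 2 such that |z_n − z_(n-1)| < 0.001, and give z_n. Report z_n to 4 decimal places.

f(1.9) = -7.267900, f(2.7) = 28.844100
z_2 = 2.700000 − 28.844100·(0.800000)/(36.112000) = 2.061008;  |Δ| = 0.638992
f(2.061008) = -3.061627
z_3 = 2.061008 − (-3.061627)·(-0.638992)/(-31.905727) = 2.122325;  |Δ| = 0.061317
f(2.122325) = -1.123246
z_4 = 2.122325 − (-1.123246)·(0.061317)/(1.938381) = 2.157856;  |Δ| = 0.035532
f(2.157856) = 0.092256
z_5 = 2.157856 − 0.092256·(0.035532)/(1.215502) = 2.155159;  |Δ| = 0.002697
f(2.155159) = -0.002445
z_6 = 2.155159 − (-0.002445)·(-0.002697)/(-0.094701) = 2.155229;  |Δ| = 0.000070
|z_6 − z_5| = 0.000070 < 0.001

n = 6, z_n = 2.1552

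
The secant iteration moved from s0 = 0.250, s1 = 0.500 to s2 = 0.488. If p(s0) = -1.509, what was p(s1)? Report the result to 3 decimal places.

0.076

The secant line through (0.250, -1.509) and (0.500, p(s1)) crosses zero at s2 = 0.488.
So (0.250, -1.509), (0.500, p(s1)), (0.488, 0) are collinear:
p(s1) = -1.509 · (0.500 − 0.488) / (0.250 − 0.488) = -1.509 · (0.01200)/(-0.23800) = 0.07608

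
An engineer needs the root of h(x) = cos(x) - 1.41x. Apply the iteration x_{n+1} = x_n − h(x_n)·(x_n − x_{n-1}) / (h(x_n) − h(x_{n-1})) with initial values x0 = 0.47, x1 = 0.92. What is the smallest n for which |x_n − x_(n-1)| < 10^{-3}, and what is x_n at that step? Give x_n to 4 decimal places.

n = 4, x_n = 0.5895

h(0.47) = 0.228868, h(0.92) = -0.691380
x2 = 0.920000 − (-0.691380)·(0.450000)/(-0.920248) = 0.581916;  |Δ| = 0.338084
h(0.581916) = 0.014909
x3 = 0.581916 − 0.014909·(-0.338084)/(0.706289) = 0.589053;  |Δ| = 0.007137
h(0.589053) = 0.000903
x4 = 0.589053 − 0.000903·(0.007137)/(-0.014006) = 0.589513;  |Δ| = 0.000460
|x4 − x3| = 0.000460 < 10^{-3}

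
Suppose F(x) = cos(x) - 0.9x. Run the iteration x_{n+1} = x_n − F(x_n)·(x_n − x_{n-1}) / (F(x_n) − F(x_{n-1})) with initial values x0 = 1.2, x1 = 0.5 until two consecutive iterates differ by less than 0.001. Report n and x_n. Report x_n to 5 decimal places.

F(1.2) = -0.7176422, F(0.5) = 0.4275826
x2 = 0.5000000 − 0.4275826·(-0.7000000)/(1.1452248) = 0.7613529;  |Δ| = 0.2613529
F(0.7613529) = 0.0386857
x3 = 0.7613529 − 0.0386857·(0.2613529)/(-0.3888968) = 0.7873511;  |Δ| = 0.0259982
F(0.7873511) = -0.0028915
x4 = 0.7873511 − (-0.0028915)·(0.0259982)/(-0.0415772) = 0.7855431;  |Δ| = 0.0018081
F(0.7855431) = 0.0000156
x5 = 0.7855431 − 0.0000156·(-0.0018081)/(0.0029071) = 0.7855527;  |Δ| = 0.0000097
|x5 − x4| = 0.0000097 < 0.001

n = 5, x_n = 0.78555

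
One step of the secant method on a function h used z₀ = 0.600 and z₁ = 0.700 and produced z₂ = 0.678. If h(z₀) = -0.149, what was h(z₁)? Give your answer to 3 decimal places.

The secant line through (0.600, -0.149) and (0.700, h(z₁)) crosses zero at z₂ = 0.678.
So (0.600, -0.149), (0.700, h(z₁)), (0.678, 0) are collinear:
h(z₁) = -0.149 · (0.700 − 0.678) / (0.600 − 0.678) = -0.149 · (0.02200)/(-0.07800) = 0.04203

0.042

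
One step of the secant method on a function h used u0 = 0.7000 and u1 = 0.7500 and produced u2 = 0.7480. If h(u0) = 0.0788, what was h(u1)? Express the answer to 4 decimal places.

The secant line through (0.7000, 0.0788) and (0.7500, h(u1)) crosses zero at u2 = 0.7480.
So (0.7000, 0.0788), (0.7500, h(u1)), (0.7480, 0) are collinear:
h(u1) = 0.0788 · (0.7500 − 0.7480) / (0.7000 − 0.7480) = 0.0788 · (0.002000)/(-0.048000) = -0.003283

-0.0033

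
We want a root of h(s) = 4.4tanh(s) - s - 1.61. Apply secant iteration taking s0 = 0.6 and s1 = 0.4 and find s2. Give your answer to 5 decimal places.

0.53770

h(0.6) = 0.1530181, h(0.4) = -0.3382246
s2 = 0.4000000 − (-0.3382246)·(0.4000000 − 0.6000000) / (-0.3382246 − 0.1530181) = 0.4000000 − (0.0676449)/(-0.4912427) = 0.5377016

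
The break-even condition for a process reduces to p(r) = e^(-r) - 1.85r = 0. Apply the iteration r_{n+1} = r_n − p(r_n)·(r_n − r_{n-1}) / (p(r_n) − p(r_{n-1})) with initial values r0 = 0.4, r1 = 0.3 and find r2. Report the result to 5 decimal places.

p(0.4) = -0.0696800, p(0.3) = 0.1858182
r2 = 0.3000000 − 0.1858182·(0.3000000 − 0.4000000) / (0.1858182 − (-0.0696800)) = 0.3000000 − (-0.0185818)/(0.2554982) = 0.3727278

0.37273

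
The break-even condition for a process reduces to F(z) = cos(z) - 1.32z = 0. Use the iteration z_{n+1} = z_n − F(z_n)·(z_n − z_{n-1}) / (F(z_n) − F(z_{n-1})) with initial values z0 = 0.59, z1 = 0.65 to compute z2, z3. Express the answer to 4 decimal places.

0.6174, 0.6176

F(0.59) = 0.052141, F(0.65) = -0.061916
z2 = 0.650000 − (-0.061916)·(0.650000 − 0.590000) / (-0.061916 − 0.052141) = 0.650000 − (-0.003715)/(-0.114057) = 0.617429
F(0.617429) = 0.000364
z3 = 0.617429 − 0.000364·(0.617429 − 0.650000) / (0.000364 − (-0.061916)) = 0.617429 − (-0.000012)/(0.062280) = 0.617619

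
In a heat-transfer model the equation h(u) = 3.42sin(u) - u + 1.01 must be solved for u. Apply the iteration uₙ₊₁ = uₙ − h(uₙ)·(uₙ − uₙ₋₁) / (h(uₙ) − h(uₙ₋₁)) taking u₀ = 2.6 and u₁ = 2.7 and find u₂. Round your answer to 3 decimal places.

h(2.6) = 0.17301, h(2.7) = -0.22836
u₂ = 2.70000 − (-0.22836)·(2.70000 − 2.60000) / (-0.22836 − 0.17301) = 2.70000 − (-0.02284)/(-0.40138) = 2.64311

2.643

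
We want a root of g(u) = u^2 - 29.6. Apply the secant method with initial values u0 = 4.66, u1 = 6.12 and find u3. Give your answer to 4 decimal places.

g(4.66) = -7.884400, g(6.12) = 7.854400
u2 = 6.120000 − 7.854400·(6.120000 − 4.660000) / (7.854400 − (-7.884400)) = 6.120000 − (11.467424)/(15.738800) = 5.391391
g(5.391391) = -0.532898
u3 = 5.391391 − (-0.532898)·(5.391391 − 6.120000) / (-0.532898 − 7.854400) = 5.391391 − (0.388274)/(-8.387298) = 5.437685

5.4377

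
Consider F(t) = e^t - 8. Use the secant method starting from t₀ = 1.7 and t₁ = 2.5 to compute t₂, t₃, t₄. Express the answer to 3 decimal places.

2.001, 2.064, 2.080

F(1.7) = -2.52605, F(2.5) = 4.18249
t₂ = 2.50000 − 4.18249·(2.50000 − 1.70000) / (4.18249 − (-2.52605)) = 2.50000 − (3.34600)/(6.70855) = 2.00123
F(2.00123) = -0.60182
t₃ = 2.00123 − (-0.60182)·(2.00123 − 2.50000) / (-0.60182 − 4.18249) = 2.00123 − (0.30017)/(-4.78431) = 2.06397
F(2.06397) = -0.12279
t₄ = 2.06397 − (-0.12279)·(2.06397 − 2.00123) / (-0.12279 − (-0.60182)) = 2.06397 − (-0.00770)/(0.47903) = 2.08006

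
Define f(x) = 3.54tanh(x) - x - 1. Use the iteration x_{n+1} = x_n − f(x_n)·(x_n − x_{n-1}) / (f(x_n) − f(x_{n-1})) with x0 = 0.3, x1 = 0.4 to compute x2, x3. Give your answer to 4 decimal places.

f(0.3) = -0.268753, f(0.4) = -0.054981
x2 = 0.400000 − (-0.054981)·(0.400000 − 0.300000) / (-0.054981 − (-0.268753)) = 0.400000 − (-0.005498)/(0.213773) = 0.425719
f(0.425719) = -0.003568
x3 = 0.425719 − (-0.003568)·(0.425719 − 0.400000) / (-0.003568 − (-0.054981)) = 0.425719 − (-0.000092)/(0.051413) = 0.427504

0.4257, 0.4275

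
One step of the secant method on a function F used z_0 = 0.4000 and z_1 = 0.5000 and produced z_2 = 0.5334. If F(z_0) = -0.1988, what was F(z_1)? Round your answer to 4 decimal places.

-0.0498

The secant line through (0.4000, -0.1988) and (0.5000, F(z_1)) crosses zero at z_2 = 0.5334.
So (0.4000, -0.1988), (0.5000, F(z_1)), (0.5334, 0) are collinear:
F(z_1) = -0.1988 · (0.5000 − 0.5334) / (0.4000 − 0.5334) = -0.1988 · (-0.033400)/(-0.133400) = -0.049775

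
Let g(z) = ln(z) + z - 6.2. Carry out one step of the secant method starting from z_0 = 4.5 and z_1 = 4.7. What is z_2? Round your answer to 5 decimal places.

g(4.5) = -0.1959226, g(4.7) = 0.0475625
z_2 = 4.7000000 − 0.0475625·(4.7000000 − 4.5000000) / (0.0475625 − (-0.1959226)) = 4.7000000 − (0.0095125)/(0.2434851) = 4.6609319

4.66093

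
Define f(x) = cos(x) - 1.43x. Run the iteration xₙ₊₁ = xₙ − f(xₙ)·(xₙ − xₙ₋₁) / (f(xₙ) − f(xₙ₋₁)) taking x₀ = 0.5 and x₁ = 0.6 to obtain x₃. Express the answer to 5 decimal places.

0.58357

f(0.5) = 0.1625826, f(0.6) = -0.0326644
x₂ = 0.6000000 − (-0.0326644)·(0.6000000 − 0.5000000) / (-0.0326644 − 0.1625826) = 0.6000000 − (-0.0032664)/(-0.1952469) = 0.5832702
f(0.5832702) = 0.0005896
x₃ = 0.5832702 − 0.0005896·(0.5832702 − 0.6000000) / (0.0005896 − (-0.0326644)) = 0.5832702 − (-0.0000099)/(0.0332540) = 0.5835668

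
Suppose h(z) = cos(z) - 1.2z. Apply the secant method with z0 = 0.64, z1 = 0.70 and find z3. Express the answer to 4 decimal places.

h(0.64) = 0.034096, h(0.70) = -0.075158
z2 = 0.700000 − (-0.075158)·(0.700000 − 0.640000) / (-0.075158 − 0.034096) = 0.700000 − (-0.004509)/(-0.109254) = 0.658725
h(0.658725) = 0.000304
z3 = 0.658725 − 0.000304·(0.658725 − 0.700000) / (0.000304 − (-0.075158)) = 0.658725 − (-0.000013)/(0.075462) = 0.658891

0.6589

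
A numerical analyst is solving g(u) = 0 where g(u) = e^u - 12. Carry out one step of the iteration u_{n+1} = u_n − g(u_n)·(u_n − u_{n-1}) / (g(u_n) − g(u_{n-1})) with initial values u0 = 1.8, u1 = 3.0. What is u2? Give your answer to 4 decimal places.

g(1.8) = -5.950353, g(3.0) = 8.085537
u2 = 3.000000 − 8.085537·(3.000000 − 1.800000) / (8.085537 − (-5.950353)) = 3.000000 − (9.702644)/(14.035889) = 2.308726

2.3087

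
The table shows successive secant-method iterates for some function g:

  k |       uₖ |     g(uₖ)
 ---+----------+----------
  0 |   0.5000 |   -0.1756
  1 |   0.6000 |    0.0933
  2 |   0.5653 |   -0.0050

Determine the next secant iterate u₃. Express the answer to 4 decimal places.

u₃ = 0.5653 − (-0.0050)·(0.5653 − 0.6000) / (-0.0050 − 0.0933)
   = 0.5653 − (0.000173)/(-0.098300) = 0.567065

0.5671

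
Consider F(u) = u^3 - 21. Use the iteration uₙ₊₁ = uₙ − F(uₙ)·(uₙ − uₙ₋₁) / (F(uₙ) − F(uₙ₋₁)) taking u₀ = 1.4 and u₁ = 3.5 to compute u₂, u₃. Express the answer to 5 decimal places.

F(1.4) = -18.2560000, F(3.5) = 21.8750000
u₂ = 3.5000000 − 21.8750000·(3.5000000 − 1.4000000) / (21.8750000 − (-18.2560000)) = 3.5000000 − (45.9375000)/(40.1310000) = 2.3553114
F(2.3553114) = -7.9339301
u₃ = 2.3553114 − (-7.9339301)·(2.3553114 − 3.5000000) / (-7.9339301 − 21.8750000) = 2.3553114 − (9.0818797)/(-29.8089301) = 2.6599811

2.35531, 2.65998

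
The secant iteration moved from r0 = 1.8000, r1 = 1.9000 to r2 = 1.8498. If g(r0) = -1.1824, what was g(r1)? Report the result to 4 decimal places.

1.1919

The secant line through (1.8000, -1.1824) and (1.9000, g(r1)) crosses zero at r2 = 1.8498.
So (1.8000, -1.1824), (1.9000, g(r1)), (1.8498, 0) are collinear:
g(r1) = -1.1824 · (1.9000 − 1.8498) / (1.8000 − 1.8498) = -1.1824 · (0.050200)/(-0.049800) = 1.191897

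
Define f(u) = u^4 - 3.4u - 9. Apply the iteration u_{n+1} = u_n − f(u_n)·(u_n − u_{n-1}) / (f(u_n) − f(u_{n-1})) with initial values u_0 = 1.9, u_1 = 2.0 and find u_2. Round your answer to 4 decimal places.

1.9924

f(1.9) = -2.427900, f(2.0) = 0.200000
u_2 = 2.000000 − 0.200000·(2.000000 − 1.900000) / (0.200000 − (-2.427900)) = 2.000000 − (0.020000)/(2.627900) = 1.992389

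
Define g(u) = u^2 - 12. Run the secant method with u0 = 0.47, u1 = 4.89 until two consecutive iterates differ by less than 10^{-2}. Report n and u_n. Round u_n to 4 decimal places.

n = 6, u_n = 3.4641

g(0.47) = -11.779100, g(4.89) = 11.912100
u2 = 4.890000 − 11.912100·(4.420000)/(23.691200) = 2.667593;  |Δ| = 2.222407
g(2.667593) = -4.883946
u3 = 2.667593 − (-4.883946)·(-2.222407)/(-16.796046) = 3.313824;  |Δ| = 0.646230
g(3.313824) = -1.018573
u4 = 3.313824 − (-1.018573)·(0.646230)/(3.865373) = 3.484113;  |Δ| = 0.170290
g(3.484113) = 0.139045
u5 = 3.484113 − 0.139045·(0.170290)/(1.157618) = 3.463659;  |Δ| = 0.020454
g(3.463659) = -0.003065
u6 = 3.463659 − (-0.003065)·(-0.020454)/(-0.142110) = 3.464100;  |Δ| = 0.000441
|u6 − u5| = 0.000441 < 10^{-2}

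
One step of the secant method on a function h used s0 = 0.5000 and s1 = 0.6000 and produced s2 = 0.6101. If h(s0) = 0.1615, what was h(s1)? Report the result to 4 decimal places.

0.0148

The secant line through (0.5000, 0.1615) and (0.6000, h(s1)) crosses zero at s2 = 0.6101.
So (0.5000, 0.1615), (0.6000, h(s1)), (0.6101, 0) are collinear:
h(s1) = 0.1615 · (0.6000 − 0.6101) / (0.5000 − 0.6101) = 0.1615 · (-0.010100)/(-0.110100) = 0.014815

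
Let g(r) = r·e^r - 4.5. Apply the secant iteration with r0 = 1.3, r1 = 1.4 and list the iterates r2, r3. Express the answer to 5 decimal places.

1.27023, 1.26751

g(1.3) = 0.2700857, g(1.4) = 1.1772800
r2 = 1.4000000 − 1.1772800·(1.4000000 − 1.3000000) / (1.1772800 − 0.2700857) = 1.4000000 − (0.1177280)/(0.9071943) = 1.2702285
g(1.2702285) = 0.0241298
r3 = 1.2702285 − 0.0241298·(1.2702285 − 1.4000000) / (0.0241298 − 1.1772800) = 1.2702285 − (-0.0031314)/(-1.1531502) = 1.2675130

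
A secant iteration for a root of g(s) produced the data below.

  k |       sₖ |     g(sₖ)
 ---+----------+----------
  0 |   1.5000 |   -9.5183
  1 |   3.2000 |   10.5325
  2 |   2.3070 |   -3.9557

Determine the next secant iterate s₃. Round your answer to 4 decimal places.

s₃ = 2.3070 − (-3.9557)·(2.3070 − 3.2000) / (-3.9557 − 10.5325)
   = 2.3070 − (3.532440)/(-14.488200) = 2.550815

2.5508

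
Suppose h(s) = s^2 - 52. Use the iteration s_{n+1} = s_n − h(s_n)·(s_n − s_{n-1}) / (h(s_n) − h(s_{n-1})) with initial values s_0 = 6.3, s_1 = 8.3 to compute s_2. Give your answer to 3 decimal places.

7.143

h(6.3) = -12.31000, h(8.3) = 16.89000
s_2 = 8.30000 − 16.89000·(8.30000 − 6.30000) / (16.89000 − (-12.31000)) = 8.30000 − (33.78000)/(29.20000) = 7.14315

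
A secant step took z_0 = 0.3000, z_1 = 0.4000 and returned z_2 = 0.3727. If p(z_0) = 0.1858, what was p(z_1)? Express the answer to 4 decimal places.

-0.0698

The secant line through (0.3000, 0.1858) and (0.4000, p(z_1)) crosses zero at z_2 = 0.3727.
So (0.3000, 0.1858), (0.4000, p(z_1)), (0.3727, 0) are collinear:
p(z_1) = 0.1858 · (0.4000 − 0.3727) / (0.3000 − 0.3727) = 0.1858 · (0.027300)/(-0.072700) = -0.069771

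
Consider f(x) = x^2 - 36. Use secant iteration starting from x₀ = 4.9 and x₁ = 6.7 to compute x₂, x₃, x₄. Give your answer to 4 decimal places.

f(4.9) = -11.990000, f(6.7) = 8.890000
x₂ = 6.700000 − 8.890000·(6.700000 − 4.900000) / (8.890000 − (-11.990000)) = 6.700000 − (16.002000)/(20.880000) = 5.933621
f(5.933621) = -0.792146
x₃ = 5.933621 − (-0.792146)·(5.933621 − 6.700000) / (-0.792146 − 8.890000) = 5.933621 − (0.607084)/(-9.682146) = 5.996322
f(5.996322) = -0.044122
x₄ = 5.996322 − (-0.044122)·(5.996322 − 5.933621) / (-0.044122 − (-0.792146)) = 5.996322 − (-0.002766)/(0.748024) = 6.000020

5.9336, 5.9963, 6.0000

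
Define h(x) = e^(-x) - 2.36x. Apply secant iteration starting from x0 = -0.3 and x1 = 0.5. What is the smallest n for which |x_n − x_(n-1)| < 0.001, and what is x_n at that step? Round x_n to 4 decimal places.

h(-0.3) = 2.057859, h(0.5) = -0.573469
x2 = 0.500000 − (-0.573469)·(0.800000)/(-2.631328) = 0.325649;  |Δ| = 0.174351
h(0.325649) = -0.046472
x3 = 0.325649 − (-0.046472)·(-0.174351)/(0.526997) = 0.310274;  |Δ| = 0.015375
h(0.310274) = 0.001000
x4 = 0.310274 − 0.001000·(-0.015375)/(0.047472) = 0.310598;  |Δ| = 0.000324
|x4 − x3| = 0.000324 < 0.001

n = 4, x_n = 0.3106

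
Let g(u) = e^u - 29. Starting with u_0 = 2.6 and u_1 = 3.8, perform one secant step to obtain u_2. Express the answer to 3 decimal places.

3.197

g(2.6) = -15.53626, g(3.8) = 15.70118
u_2 = 3.80000 − 15.70118·(3.80000 − 2.60000) / (15.70118 − (-15.53626)) = 3.80000 − (18.84142)/(31.23745) = 3.19683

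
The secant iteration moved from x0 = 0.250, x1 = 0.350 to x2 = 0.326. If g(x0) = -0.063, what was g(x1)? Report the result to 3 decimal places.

The secant line through (0.250, -0.063) and (0.350, g(x1)) crosses zero at x2 = 0.326.
So (0.250, -0.063), (0.350, g(x1)), (0.326, 0) are collinear:
g(x1) = -0.063 · (0.350 − 0.326) / (0.250 − 0.326) = -0.063 · (0.02400)/(-0.07600) = 0.01989

0.020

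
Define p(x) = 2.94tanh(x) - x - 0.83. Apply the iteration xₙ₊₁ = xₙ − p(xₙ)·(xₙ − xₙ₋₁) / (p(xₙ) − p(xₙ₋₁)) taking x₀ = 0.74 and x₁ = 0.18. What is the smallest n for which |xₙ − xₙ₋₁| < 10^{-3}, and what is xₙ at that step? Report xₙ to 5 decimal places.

n = 5, xₙ = 0.47856

p(0.74) = 0.2796868, p(0.18) = -0.4864422
x₂ = 0.1800000 − (-0.4864422)·(-0.5600000)/(-0.7661290) = 0.5355637;  |Δ| = 0.3555637
p(0.5355637) = 0.0739265
x₃ = 0.5355637 − 0.0739265·(0.3555637)/(0.5603687) = 0.4886561;  |Δ| = 0.0469076
p(0.4886561) = 0.0136023
x₄ = 0.4886561 − 0.0136023·(-0.0469076)/(-0.0603241) = 0.4780790;  |Δ| = 0.0105771
p(0.4780790) = -0.0006498
x₅ = 0.4780790 − (-0.0006498)·(-0.0105771)/(-0.0142521) = 0.4785612;  |Δ| = 0.0004822
|x₅ − x₄| = 0.0004822 < 10^{-3}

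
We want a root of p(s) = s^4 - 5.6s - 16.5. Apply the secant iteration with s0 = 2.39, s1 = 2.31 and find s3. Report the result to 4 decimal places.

p(2.39) = 2.744086, p(2.31) = -0.962037
s2 = 2.310000 − (-0.962037)·(2.310000 − 2.390000) / (-0.962037 − 2.744086) = 2.310000 − (0.076963)/(-3.706123) = 2.330766
p(2.330766) = -0.040538
s3 = 2.330766 − (-0.040538)·(2.330766 − 2.310000) / (-0.040538 − (-0.962037)) = 2.330766 − (-0.000842)/(0.921498) = 2.331680

2.3317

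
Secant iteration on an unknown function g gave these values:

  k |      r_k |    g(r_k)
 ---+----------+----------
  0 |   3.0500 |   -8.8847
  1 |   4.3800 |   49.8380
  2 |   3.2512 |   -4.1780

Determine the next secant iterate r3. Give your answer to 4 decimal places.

3.3385

r3 = 3.2512 − (-4.1780)·(3.2512 − 4.3800) / (-4.1780 − 49.8380)
   = 3.2512 − (4.716126)/(-54.016000) = 3.338510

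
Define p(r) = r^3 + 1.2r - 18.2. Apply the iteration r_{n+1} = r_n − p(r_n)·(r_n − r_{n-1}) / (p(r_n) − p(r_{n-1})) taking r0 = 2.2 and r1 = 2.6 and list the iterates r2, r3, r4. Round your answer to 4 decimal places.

2.4652, 2.4779, 2.4785

p(2.2) = -4.912000, p(2.6) = 2.496000
r2 = 2.600000 − 2.496000·(2.600000 − 2.200000) / (2.496000 − (-4.912000)) = 2.600000 − (0.998400)/(7.408000) = 2.465227
p(2.465227) = -0.259699
r3 = 2.465227 − (-0.259699)·(2.465227 − 2.600000) / (-0.259699 − 2.496000) = 2.465227 − (0.035000)/(-2.755699) = 2.477928
p(2.477928) = -0.011695
r4 = 2.477928 − (-0.011695)·(2.477928 − 2.465227) / (-0.011695 − (-0.259699)) = 2.477928 − (-0.000149)/(0.248004) = 2.478527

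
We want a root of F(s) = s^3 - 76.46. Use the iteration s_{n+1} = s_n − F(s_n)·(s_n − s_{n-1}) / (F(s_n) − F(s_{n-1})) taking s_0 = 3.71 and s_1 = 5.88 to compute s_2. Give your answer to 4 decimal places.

4.0720

F(3.71) = -25.395189, F(5.88) = 126.837472
s_2 = 5.880000 − 126.837472·(5.880000 − 3.710000) / (126.837472 − (-25.395189)) = 5.880000 − (275.237314)/(152.232661) = 4.071996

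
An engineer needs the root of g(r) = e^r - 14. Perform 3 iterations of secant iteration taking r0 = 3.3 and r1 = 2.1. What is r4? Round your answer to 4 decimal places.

g(3.3) = 13.112639, g(2.1) = -5.833830
r2 = 2.100000 − (-5.833830)·(2.100000 − 3.300000) / (-5.833830 − 13.112639) = 2.100000 − (7.000596)/(-18.946469) = 2.469493
g(2.469493) = -2.183540
r3 = 2.469493 − (-2.183540)·(2.469493 − 2.100000) / (-2.183540 − (-5.833830)) = 2.469493 − (-0.806804)/(3.650290) = 2.690518
g(2.690518) = 0.739310
r4 = 2.690518 − 0.739310·(2.690518 − 2.469493) / (0.739310 − (-2.183540)) = 2.690518 − (0.163406)/(2.922850) = 2.634612

2.6346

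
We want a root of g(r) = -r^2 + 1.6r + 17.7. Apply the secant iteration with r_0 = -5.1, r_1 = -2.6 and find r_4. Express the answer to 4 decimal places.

g(-5.1) = -16.470000, g(-2.6) = 6.780000
r_2 = -2.600000 − 6.780000·(-2.600000 − (-5.100000)) / (6.780000 − (-16.470000)) = -2.600000 − (16.950000)/(23.250000) = -3.329032
g(-3.329032) = 1.291093
r_3 = -3.329032 − 1.291093·(-3.329032 − (-2.600000)) / (1.291093 − 6.780000) = -3.329032 − (-0.941248)/(-5.488907) = -3.500514
g(-3.500514) = -0.154422
r_4 = -3.500514 − (-0.154422)·(-3.500514 − (-3.329032)) / (-0.154422 − 1.291093) = -3.500514 − (0.026481)/(-1.445514) = -3.482195

-3.4822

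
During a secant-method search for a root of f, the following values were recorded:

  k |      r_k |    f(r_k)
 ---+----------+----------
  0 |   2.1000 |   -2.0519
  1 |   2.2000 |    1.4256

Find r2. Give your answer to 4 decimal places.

r2 = 2.2000 − 1.4256·(2.2000 − 2.1000) / (1.4256 − (-2.0519))
   = 2.2000 − (0.142560)/(3.477500) = 2.159005

2.1590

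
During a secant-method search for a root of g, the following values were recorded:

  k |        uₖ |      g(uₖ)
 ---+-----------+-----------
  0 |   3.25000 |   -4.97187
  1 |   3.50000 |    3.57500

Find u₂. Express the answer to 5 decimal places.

3.39543

u₂ = 3.50000 − 3.57500·(3.50000 − 3.25000) / (3.57500 − (-4.97187))
   = 3.50000 − (0.8937500)/(8.5468700) = 3.3954296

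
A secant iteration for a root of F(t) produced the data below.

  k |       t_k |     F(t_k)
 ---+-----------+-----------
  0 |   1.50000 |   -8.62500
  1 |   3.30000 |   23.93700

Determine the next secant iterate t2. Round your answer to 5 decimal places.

t2 = 3.30000 − 23.93700·(3.30000 − 1.50000) / (23.93700 − (-8.62500))
   = 3.30000 − (43.0866000)/(32.5620000) = 1.9767828

1.97678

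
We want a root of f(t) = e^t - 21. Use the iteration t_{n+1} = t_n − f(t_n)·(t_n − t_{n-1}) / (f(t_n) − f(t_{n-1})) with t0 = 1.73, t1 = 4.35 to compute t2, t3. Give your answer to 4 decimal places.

f(1.73) = -15.359346, f(4.35) = 56.478463
t2 = 4.350000 − 56.478463·(4.350000 − 1.730000) / (56.478463 − (-15.359346)) = 4.350000 − (147.973573)/(71.837809) = 2.290171
f(2.290171) = -11.123370
t3 = 2.290171 − (-11.123370)·(2.290171 − 4.350000) / (-11.123370 − 56.478463) = 2.290171 − (22.912235)/(-67.601832) = 2.629101

2.2902, 2.6291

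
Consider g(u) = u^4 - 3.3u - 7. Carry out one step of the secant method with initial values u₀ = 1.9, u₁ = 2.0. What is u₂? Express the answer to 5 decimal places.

g(1.9) = -0.2379000, g(2.0) = 2.4000000
u₂ = 2.0000000 − 2.4000000·(2.0000000 − 1.9000000) / (2.4000000 − (-0.2379000)) = 2.0000000 − (0.2400000)/(2.6379000) = 1.9090185

1.90902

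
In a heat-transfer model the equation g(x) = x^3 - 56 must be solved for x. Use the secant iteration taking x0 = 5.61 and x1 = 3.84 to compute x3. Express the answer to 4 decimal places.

3.8259

g(5.61) = 120.558481, g(3.84) = 0.623104
x2 = 3.840000 − 0.623104·(3.840000 − 5.610000) / (0.623104 − 120.558481) = 3.840000 − (-1.102894)/(-119.935377) = 3.830804
g(3.830804) = 0.217287
x3 = 3.830804 − 0.217287·(3.830804 − 3.840000) / (0.217287 − 0.623104) = 3.830804 − (-0.001998)/(-0.405817) = 3.825881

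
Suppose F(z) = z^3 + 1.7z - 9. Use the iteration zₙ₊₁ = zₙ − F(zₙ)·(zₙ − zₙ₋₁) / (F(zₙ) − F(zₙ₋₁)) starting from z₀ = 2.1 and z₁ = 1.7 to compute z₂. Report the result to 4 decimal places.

1.7952

F(2.1) = 3.831000, F(1.7) = -1.197000
z₂ = 1.700000 − (-1.197000)·(1.700000 − 2.100000) / (-1.197000 − 3.831000) = 1.700000 − (0.478800)/(-5.028000) = 1.795227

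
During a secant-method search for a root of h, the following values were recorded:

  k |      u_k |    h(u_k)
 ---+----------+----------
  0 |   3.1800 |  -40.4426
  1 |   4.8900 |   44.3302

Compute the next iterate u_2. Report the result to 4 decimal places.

u_2 = 4.8900 − 44.3302·(4.8900 − 3.1800) / (44.3302 − (-40.4426))
   = 4.8900 − (75.804642)/(84.772800) = 3.995791

3.9958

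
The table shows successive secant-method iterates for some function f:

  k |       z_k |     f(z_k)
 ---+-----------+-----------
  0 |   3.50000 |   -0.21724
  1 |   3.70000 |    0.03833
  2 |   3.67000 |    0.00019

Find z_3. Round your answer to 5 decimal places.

z_3 = 3.67000 − 0.00019·(3.67000 − 3.70000) / (0.00019 − 0.03833)
   = 3.67000 − (-0.0000057)/(-0.0381400) = 3.6698506

3.66985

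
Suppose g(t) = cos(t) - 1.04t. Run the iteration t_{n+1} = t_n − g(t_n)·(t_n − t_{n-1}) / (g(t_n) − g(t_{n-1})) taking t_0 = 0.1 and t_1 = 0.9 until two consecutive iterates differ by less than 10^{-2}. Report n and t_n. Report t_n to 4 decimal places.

g(0.1) = 0.891004, g(0.9) = -0.314390
t_2 = 0.900000 − (-0.314390)·(0.800000)/(-1.205394) = 0.691345;  |Δ| = 0.208655
g(0.691345) = 0.051391
t_3 = 0.691345 − 0.051391·(-0.208655)/(0.365781) = 0.720660;  |Δ| = 0.029315
g(0.720660) = 0.001884
t_4 = 0.720660 − 0.001884·(0.029315)/(-0.049507) = 0.721776;  |Δ| = 0.001116
|t_4 − t_3| = 0.001116 < 10^{-2}

n = 4, t_n = 0.7218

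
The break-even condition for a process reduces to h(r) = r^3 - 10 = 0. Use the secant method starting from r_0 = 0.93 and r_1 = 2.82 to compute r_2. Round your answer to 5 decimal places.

1.73382

h(0.93) = -9.1956430, h(2.82) = 12.4257680
r_2 = 2.8200000 − 12.4257680·(2.8200000 − 0.9300000) / (12.4257680 − (-9.1956430)) = 2.8200000 − (23.4847015)/(21.6214110) = 1.7338220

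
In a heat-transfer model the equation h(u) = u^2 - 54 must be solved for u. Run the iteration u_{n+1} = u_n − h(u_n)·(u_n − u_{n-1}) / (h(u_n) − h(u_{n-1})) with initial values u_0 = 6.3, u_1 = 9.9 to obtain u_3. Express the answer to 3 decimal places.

7.324

h(6.3) = -14.31000, h(9.9) = 44.01000
u_2 = 9.90000 − 44.01000·(9.90000 − 6.30000) / (44.01000 − (-14.31000)) = 9.90000 − (158.43600)/(58.32000) = 7.18333
h(7.18333) = -2.39972
u_3 = 7.18333 − (-2.39972)·(7.18333 − 9.90000) / (-2.39972 − 44.01000) = 7.18333 − (6.51925)/(-46.40972) = 7.32380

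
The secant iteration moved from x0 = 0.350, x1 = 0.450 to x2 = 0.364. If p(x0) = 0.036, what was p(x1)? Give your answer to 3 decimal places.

The secant line through (0.350, 0.036) and (0.450, p(x1)) crosses zero at x2 = 0.364.
So (0.350, 0.036), (0.450, p(x1)), (0.364, 0) are collinear:
p(x1) = 0.036 · (0.450 − 0.364) / (0.350 − 0.364) = 0.036 · (0.08600)/(-0.01400) = -0.22114

-0.221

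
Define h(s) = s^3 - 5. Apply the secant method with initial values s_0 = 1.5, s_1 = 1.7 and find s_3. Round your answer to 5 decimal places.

1.70997

h(1.5) = -1.6250000, h(1.7) = -0.0870000
s_2 = 1.7000000 − (-0.0870000)·(1.7000000 − 1.5000000) / (-0.0870000 − (-1.6250000)) = 1.7000000 − (-0.0174000)/(1.5380000) = 1.7113134
h(1.7113134) = 0.0117413
s_3 = 1.7113134 − 0.0117413·(1.7113134 − 1.7000000) / (0.0117413 − (-0.0870000)) = 1.7113134 − (0.0001328)/(0.0987413) = 1.7099681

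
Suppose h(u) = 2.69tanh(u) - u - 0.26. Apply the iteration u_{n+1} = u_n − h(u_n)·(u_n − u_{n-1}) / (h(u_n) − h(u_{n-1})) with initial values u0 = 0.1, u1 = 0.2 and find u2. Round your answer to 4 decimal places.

0.1564

h(0.1) = -0.091893, h(0.2) = 0.070940
u2 = 0.200000 − 0.070940·(0.200000 − 0.100000) / (0.070940 − (-0.091893)) = 0.200000 − (0.007094)/(0.162833) = 0.156434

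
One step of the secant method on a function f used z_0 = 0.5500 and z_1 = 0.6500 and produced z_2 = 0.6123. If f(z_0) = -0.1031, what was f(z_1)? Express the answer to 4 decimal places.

0.0624

The secant line through (0.5500, -0.1031) and (0.6500, f(z_1)) crosses zero at z_2 = 0.6123.
So (0.5500, -0.1031), (0.6500, f(z_1)), (0.6123, 0) are collinear:
f(z_1) = -0.1031 · (0.6500 − 0.6123) / (0.5500 − 0.6123) = -0.1031 · (0.037700)/(-0.062300) = 0.062390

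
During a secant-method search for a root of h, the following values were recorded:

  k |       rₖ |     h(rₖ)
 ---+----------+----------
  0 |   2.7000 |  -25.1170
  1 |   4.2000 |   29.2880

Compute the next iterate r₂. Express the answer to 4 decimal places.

r₂ = 4.2000 − 29.2880·(4.2000 − 2.7000) / (29.2880 − (-25.1170))
   = 4.2000 − (43.932000)/(54.405000) = 3.392501

3.3925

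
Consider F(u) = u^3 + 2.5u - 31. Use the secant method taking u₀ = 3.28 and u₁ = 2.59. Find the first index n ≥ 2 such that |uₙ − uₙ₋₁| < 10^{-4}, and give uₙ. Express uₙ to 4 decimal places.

n = 5, uₙ = 2.8768

F(3.28) = 12.487552, F(2.59) = -7.151021
u₂ = 2.590000 − (-7.151021)·(-0.690000)/(-19.638573) = 2.841251;  |Δ| = 0.251251
F(2.841251) = -0.960294
u₃ = 2.841251 − (-0.960294)·(0.251251)/(6.190727) = 2.880224;  |Δ| = 0.038974
F(2.880224) = 0.094012
u₄ = 2.880224 − 0.094012·(0.038974)/(1.054306) = 2.876749;  |Δ| = 0.003475
F(2.876749) = -0.001061
u₅ = 2.876749 − (-0.001061)·(-0.003475)/(-0.095072) = 2.876788;  |Δ| = 0.000039
|u₅ − u₄| = 0.000039 < 10^{-4}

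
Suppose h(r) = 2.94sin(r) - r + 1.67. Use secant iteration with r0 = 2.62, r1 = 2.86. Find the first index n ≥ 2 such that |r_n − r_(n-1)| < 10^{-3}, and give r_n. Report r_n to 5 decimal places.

h(2.62) = 0.5148892, h(2.86) = -0.3730154
r2 = 2.8600000 − (-0.3730154)·(0.2400000)/(-0.8879046) = 2.7591742;  |Δ| = 0.1008258
h(2.7591742) = 0.0079318
r3 = 2.7591742 − 0.0079318·(-0.1008258)/(0.3809472) = 2.7612735;  |Δ| = 0.0020993
h(2.7612735) = 0.0001039
r4 = 2.7612735 − 0.0001039·(0.0020993)/(-0.0078279) = 2.7613014;  |Δ| = 0.0000279
|r4 − r3| = 0.0000279 < 10^{-3}

n = 4, r_n = 2.76130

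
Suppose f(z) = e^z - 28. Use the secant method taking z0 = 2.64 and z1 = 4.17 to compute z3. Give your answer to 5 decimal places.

3.23150

f(2.64) = -13.9867964, f(4.17) = 36.7154521
z2 = 4.1700000 − 36.7154521·(4.1700000 − 2.6400000) / (36.7154521 − (-13.9867964)) = 4.1700000 − (56.1746417)/(50.7022485) = 3.0620680
f(3.0620680) = -6.6282910
z3 = 3.0620680 − (-6.6282910)·(3.0620680 − 4.1700000) / (-6.6282910 − 36.7154521) = 3.0620680 − (7.3436955)/(-43.3437431) = 3.2314972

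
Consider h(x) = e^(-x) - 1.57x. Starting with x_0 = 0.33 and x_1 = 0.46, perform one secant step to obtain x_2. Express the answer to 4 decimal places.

h(0.33) = 0.200824, h(0.46) = -0.090916
x_2 = 0.460000 − (-0.090916)·(0.460000 − 0.330000) / (-0.090916 − 0.200824) = 0.460000 − (-0.011819)/(-0.291740) = 0.419487

0.4195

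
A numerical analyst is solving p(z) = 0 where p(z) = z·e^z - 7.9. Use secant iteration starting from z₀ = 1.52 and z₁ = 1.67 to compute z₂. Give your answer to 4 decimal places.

1.5942

p(1.52) = -0.950218, p(1.67) = 0.971320
z₂ = 1.670000 − 0.971320·(1.670000 − 1.520000) / (0.971320 − (-0.950218)) = 1.670000 − (0.145698)/(1.921538) = 1.594176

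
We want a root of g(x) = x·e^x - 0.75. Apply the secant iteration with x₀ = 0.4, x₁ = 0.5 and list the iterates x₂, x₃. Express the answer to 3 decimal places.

0.467, 0.469

g(0.4) = -0.15327, g(0.5) = 0.07436
x₂ = 0.50000 − 0.07436·(0.50000 − 0.40000) / (0.07436 − (-0.15327)) = 0.50000 − (0.00744)/(0.22763) = 0.46733
g(0.46733) = -0.00426
x₃ = 0.46733 − (-0.00426)·(0.46733 − 0.50000) / (-0.00426 − 0.07436) = 0.46733 − (0.00014)/(-0.07862) = 0.46910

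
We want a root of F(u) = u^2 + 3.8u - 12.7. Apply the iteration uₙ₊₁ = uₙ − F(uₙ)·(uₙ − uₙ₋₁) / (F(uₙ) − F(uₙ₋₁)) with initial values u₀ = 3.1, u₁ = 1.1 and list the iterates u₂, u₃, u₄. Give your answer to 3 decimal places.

2.014, 2.157, 2.138

F(3.1) = 8.69000, F(1.1) = -7.31000
u₂ = 1.10000 − (-7.31000)·(1.10000 − 3.10000) / (-7.31000 − 8.69000) = 1.10000 − (14.62000)/(-16.00000) = 2.01375
F(2.01375) = -0.99256
u₃ = 2.01375 − (-0.99256)·(2.01375 − 1.10000) / (-0.99256 − (-7.31000)) = 2.01375 − (-0.90695)/(6.31744) = 2.15731
F(2.15731) = 0.15179
u₄ = 2.15731 − 0.15179·(2.15731 − 2.01375) / (0.15179 − (-0.99256)) = 2.15731 − (0.02179)/(1.14435) = 2.13827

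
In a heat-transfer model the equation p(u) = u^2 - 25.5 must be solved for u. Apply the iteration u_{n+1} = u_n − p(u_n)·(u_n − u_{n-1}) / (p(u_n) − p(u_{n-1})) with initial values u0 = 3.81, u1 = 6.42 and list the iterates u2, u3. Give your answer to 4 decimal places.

p(3.81) = -10.983900, p(6.42) = 15.716400
u2 = 6.420000 − 15.716400·(6.420000 − 3.810000) / (15.716400 − (-10.983900)) = 6.420000 − (41.019804)/(26.700300) = 4.883695
p(4.883695) = -1.649523
u3 = 4.883695 − (-1.649523)·(4.883695 − 6.420000) / (-1.649523 − 15.716400) = 4.883695 − (2.534170)/(-17.365923) = 5.029623

4.8837, 5.0296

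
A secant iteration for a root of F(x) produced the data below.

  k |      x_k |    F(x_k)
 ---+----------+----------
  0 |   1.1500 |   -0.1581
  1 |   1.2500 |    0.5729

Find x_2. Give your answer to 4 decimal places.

x_2 = 1.2500 − 0.5729·(1.2500 − 1.1500) / (0.5729 − (-0.1581))
   = 1.2500 − (0.057290)/(0.731000) = 1.171628

1.1716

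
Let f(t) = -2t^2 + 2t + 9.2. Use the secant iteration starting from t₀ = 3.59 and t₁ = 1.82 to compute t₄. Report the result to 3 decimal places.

2.700

f(3.59) = -9.39620, f(1.82) = 6.21520
t₂ = 1.82000 − 6.21520·(1.82000 − 3.59000) / (6.21520 − (-9.39620)) = 1.82000 − (-11.00090)/(15.61140) = 2.52467
f(2.52467) = 1.50141
t₃ = 2.52467 − 1.50141·(2.52467 − 1.82000) / (1.50141 − 6.21520) = 2.52467 − (1.05800)/(-4.71379) = 2.74912
f(2.74912) = -0.41708
t₄ = 2.74912 − (-0.41708)·(2.74912 − 2.52467) / (-0.41708 − 1.50141) = 2.74912 − (-0.09361)/(-1.91849) = 2.70032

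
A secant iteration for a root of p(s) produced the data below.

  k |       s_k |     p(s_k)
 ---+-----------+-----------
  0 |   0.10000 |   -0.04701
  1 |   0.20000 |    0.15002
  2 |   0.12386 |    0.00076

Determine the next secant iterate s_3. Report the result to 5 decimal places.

0.12347

s_3 = 0.12386 − 0.00076·(0.12386 − 0.20000) / (0.00076 − 0.15002)
   = 0.12386 − (-0.0000579)/(-0.1492600) = 0.1234723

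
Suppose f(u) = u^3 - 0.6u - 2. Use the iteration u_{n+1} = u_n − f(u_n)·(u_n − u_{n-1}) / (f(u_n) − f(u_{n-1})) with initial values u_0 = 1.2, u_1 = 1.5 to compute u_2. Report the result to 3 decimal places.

f(1.2) = -0.99200, f(1.5) = 0.47500
u_2 = 1.50000 − 0.47500·(1.50000 − 1.20000) / (0.47500 − (-0.99200)) = 1.50000 − (0.14250)/(1.46700) = 1.40286

1.403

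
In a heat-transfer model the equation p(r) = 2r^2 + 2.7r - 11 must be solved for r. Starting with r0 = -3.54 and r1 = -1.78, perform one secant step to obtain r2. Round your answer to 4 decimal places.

p(-3.54) = 4.505200, p(-1.78) = -9.469200
r2 = -1.780000 − (-9.469200)·(-1.780000 − (-3.540000)) / (-9.469200 − 4.505200) = -1.780000 − (-16.665792)/(-13.974400) = -2.972594

-2.9726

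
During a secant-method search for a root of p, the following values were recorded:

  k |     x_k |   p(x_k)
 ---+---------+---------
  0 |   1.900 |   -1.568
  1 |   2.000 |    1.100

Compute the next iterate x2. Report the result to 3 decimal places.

x2 = 2.000 − 1.100·(2.000 − 1.900) / (1.100 − (-1.568))
   = 2.000 − (0.11000)/(2.66800) = 1.95877

1.959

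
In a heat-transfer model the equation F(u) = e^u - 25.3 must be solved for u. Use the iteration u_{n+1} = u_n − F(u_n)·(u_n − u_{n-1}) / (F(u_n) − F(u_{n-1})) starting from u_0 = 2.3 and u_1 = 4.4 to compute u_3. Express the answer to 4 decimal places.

2.9923

F(2.3) = -15.325818, F(4.4) = 56.150869
u_2 = 4.400000 − 56.150869·(4.400000 − 2.300000) / (56.150869 − (-15.325818)) = 4.400000 − (117.916824)/(71.476686) = 2.750276
F(2.750276) = -9.653054
u_3 = 2.750276 − (-9.653054)·(2.750276 − 4.400000) / (-9.653054 − 56.150869) = 2.750276 − (15.924878)/(-65.803923) = 2.992281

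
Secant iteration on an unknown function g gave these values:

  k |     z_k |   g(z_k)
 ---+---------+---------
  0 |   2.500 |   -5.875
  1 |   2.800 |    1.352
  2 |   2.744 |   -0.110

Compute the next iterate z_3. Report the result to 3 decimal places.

2.748

z_3 = 2.744 − (-0.110)·(2.744 − 2.800) / (-0.110 − 1.352)
   = 2.744 − (0.00616)/(-1.46200) = 2.74821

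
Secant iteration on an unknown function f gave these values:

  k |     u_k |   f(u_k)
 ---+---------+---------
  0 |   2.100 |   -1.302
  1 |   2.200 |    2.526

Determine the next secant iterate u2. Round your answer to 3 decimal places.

2.134

u2 = 2.200 − 2.526·(2.200 − 2.100) / (2.526 − (-1.302))
   = 2.200 − (0.25260)/(3.82800) = 2.13401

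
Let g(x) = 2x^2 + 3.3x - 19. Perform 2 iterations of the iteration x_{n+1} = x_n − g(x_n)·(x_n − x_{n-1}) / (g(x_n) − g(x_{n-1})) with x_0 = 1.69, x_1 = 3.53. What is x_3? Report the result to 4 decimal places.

2.3478

g(1.69) = -7.710800, g(3.53) = 17.570800
x_2 = 3.530000 − 17.570800·(3.530000 − 1.690000) / (17.570800 − (-7.710800)) = 3.530000 − (32.330272)/(25.281600) = 2.251194
g(2.251194) = -1.435316
x_3 = 2.251194 − (-1.435316)·(2.251194 − 3.530000) / (-1.435316 − 17.570800) = 2.251194 − (1.835491)/(-19.006116) = 2.347767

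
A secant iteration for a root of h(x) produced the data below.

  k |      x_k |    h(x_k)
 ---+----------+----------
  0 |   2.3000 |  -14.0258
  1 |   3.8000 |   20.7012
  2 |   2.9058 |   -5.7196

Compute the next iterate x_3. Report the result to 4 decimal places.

x_3 = 2.9058 − (-5.7196)·(2.9058 − 3.8000) / (-5.7196 − 20.7012)
   = 2.9058 − (5.114466)/(-26.420800) = 3.099377

3.0994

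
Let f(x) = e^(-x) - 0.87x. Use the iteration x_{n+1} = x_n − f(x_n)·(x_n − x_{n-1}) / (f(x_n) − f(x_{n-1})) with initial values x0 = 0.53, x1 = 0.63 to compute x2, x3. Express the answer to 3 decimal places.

0.619, 0.619

f(0.53) = 0.12750, f(0.63) = -0.01551
x2 = 0.63000 − (-0.01551)·(0.63000 − 0.53000) / (-0.01551 − 0.12750) = 0.63000 − (-0.00155)/(-0.14301) = 0.61916
f(0.61916) = -0.00027
x3 = 0.61916 − (-0.00027)·(0.61916 − 0.63000) / (-0.00027 − (-0.01551)) = 0.61916 − (0.00000)/(0.01524) = 0.61897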